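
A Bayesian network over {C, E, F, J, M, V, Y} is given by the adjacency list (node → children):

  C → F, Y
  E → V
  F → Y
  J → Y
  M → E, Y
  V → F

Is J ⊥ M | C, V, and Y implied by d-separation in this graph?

No

3 paths connect J and M; each must be blocked for d-separation to hold:
  1. J → Y ← F ← V ← E ← M — Y:collider[open]; F:chain[open]; V:chain[blocks]; E:chain[open] ⇒ blocked
  2. J → Y ← C → F ← V ← E ← M — Y:collider[open]; C:fork[blocks]; F:collider[open]; V:chain[blocks]; E:chain[open] ⇒ blocked
  3. J → Y ← M — Y:collider[open] ⇒ active
At least one path is unblocked, so d-separation fails.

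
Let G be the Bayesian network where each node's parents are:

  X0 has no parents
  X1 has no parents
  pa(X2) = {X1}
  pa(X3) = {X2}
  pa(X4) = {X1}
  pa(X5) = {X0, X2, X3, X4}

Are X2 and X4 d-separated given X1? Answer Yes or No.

3 paths connect X2 and X4; each must be blocked for d-separation to hold:
Path 1: X2 → X3 → X5 ← X4
  X5 is a collider here and neither X5 nor any of its descendants is conditioned on, so the collider stays closed — the path is blocked at X5.
Path 2: X2 → X5 ← X4
  X5 is a collider here and neither X5 nor any of its descendants is conditioned on, so the collider stays closed — the path is blocked at X5.
Path 3: X2 ← X1 → X4
  X1 is a fork here and X1 is conditioned on, so the path is blocked at X1.
Since every path is blocked, d-separation holds.

Yes — X2 and X4 are d-separated given {X1}.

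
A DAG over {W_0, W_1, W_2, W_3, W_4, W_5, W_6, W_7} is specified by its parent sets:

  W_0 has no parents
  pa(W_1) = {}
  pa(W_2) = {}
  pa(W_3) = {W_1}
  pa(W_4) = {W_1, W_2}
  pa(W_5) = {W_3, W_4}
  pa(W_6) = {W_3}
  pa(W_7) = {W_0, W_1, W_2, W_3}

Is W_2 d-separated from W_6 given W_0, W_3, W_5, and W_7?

Enumerating the 6 paths from W_2 to W_6 and testing each for blocking by {W_0, W_3, W_5, W_7}:
Path 1: W_2 → W_7 ← W_1 → W_4 → W_5 ← W_3 → W_6
  W_3 is a fork here and W_3 is conditioned on, so the path is blocked at W_3.
Path 2: W_2 → W_7 ← W_1 → W_3 → W_6
  W_3 is a chain here and W_3 is conditioned on, so the path is blocked at W_3.
Path 3: W_2 → W_7 ← W_3 → W_6
  W_3 is a fork here and W_3 is conditioned on, so the path is blocked at W_3.
Path 4: W_2 → W_4 → W_5 ← W_3 → W_6
  W_3 is a fork here and W_3 is conditioned on, so the path is blocked at W_3.
Path 5: W_2 → W_4 ← W_1 → W_7 ← W_3 → W_6
  W_3 is a fork here and W_3 is conditioned on, so the path is blocked at W_3.
Path 6: W_2 → W_4 ← W_1 → W_3 → W_6
  W_3 is a chain here and W_3 is conditioned on, so the path is blocked at W_3.
Since every path is blocked, d-separation holds.

Yes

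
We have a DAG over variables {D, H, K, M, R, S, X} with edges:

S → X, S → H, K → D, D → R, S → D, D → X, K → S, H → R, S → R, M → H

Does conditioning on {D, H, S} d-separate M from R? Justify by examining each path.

Yes — M and R are d-separated given {D, H, S}.

We examine all 5 paths between M and R:
  1. M → H → R — H:chain[blocks] ⇒ blocked
  2. M → H ← S ← K → D → R — H:collider[open]; S:chain[blocks]; K:fork[open]; D:chain[blocks] ⇒ blocked
  3. M → H ← S → D → R — H:collider[open]; S:fork[blocks]; D:chain[blocks] ⇒ blocked
  4. M → H ← S → R — H:collider[open]; S:fork[blocks] ⇒ blocked
  5. M → H ← S → X ← D → R — H:collider[open]; S:fork[blocks]; X:collider[blocks]; D:fork[blocks] ⇒ blocked
Since every path is blocked, d-separation holds.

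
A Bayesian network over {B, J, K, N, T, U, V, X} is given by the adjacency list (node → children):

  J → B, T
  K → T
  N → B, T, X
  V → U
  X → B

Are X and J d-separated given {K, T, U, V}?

No — X and J are not d-separated given {K, T, U, V}.

4 paths connect X and J; each must be blocked for d-separation to hold:
Path 1: X ← N → B ← J
  B is a collider here and neither B nor any of its descendants is conditioned on, so the collider stays closed — the path is blocked at B.
Path 2: X ← N → T ← J
  N is a fork and N is not conditioned on; T is a collider and T is conditioned on, which opens it — no node blocks this path, so it is active.
Path 3: X → B ← N → T ← J
  B is a collider here and neither B nor any of its descendants is conditioned on, so the collider stays closed — the path is blocked at B.
Path 4: X → B ← J
  B is a collider here and neither B nor any of its descendants is conditioned on, so the collider stays closed — the path is blocked at B.
Because an active path exists, X and J are not d-separated.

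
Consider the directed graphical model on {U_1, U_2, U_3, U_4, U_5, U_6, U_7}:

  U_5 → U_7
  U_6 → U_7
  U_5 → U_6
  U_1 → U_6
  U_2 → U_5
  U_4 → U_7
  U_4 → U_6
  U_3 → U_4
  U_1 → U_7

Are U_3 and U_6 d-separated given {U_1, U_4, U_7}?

4 paths connect U_3 and U_6; each must be blocked for d-separation to hold:
Path 1: U_3 → U_4 → U_6
  U_4 is a chain here and U_4 is conditioned on, so the path is blocked at U_4.
Path 2: U_3 → U_4 → U_7 ← U_1 → U_6
  U_4 is a chain here and U_4 is conditioned on, so the path is blocked at U_4.
Path 3: U_3 → U_4 → U_7 ← U_5 → U_6
  U_4 is a chain here and U_4 is conditioned on, so the path is blocked at U_4.
Path 4: U_3 → U_4 → U_7 ← U_6
  U_4 is a chain here and U_4 is conditioned on, so the path is blocked at U_4.
Since every path is blocked, d-separation holds.

Yes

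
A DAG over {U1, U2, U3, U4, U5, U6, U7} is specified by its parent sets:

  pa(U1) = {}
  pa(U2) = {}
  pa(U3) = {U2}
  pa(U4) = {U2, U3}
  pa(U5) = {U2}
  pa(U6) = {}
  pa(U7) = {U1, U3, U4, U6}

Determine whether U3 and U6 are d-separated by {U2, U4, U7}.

3 paths connect U3 and U6; each must be blocked for d-separation to hold:
Path 1: U3 → U4 → U7 ← U6
  U4 is a chain here and U4 is conditioned on, so the path is blocked at U4.
Path 2: U3 → U7 ← U6
  U7 is a collider and U7 is conditioned on, which opens it — no node blocks this path, so it is active.
Path 3: U3 ← U2 → U4 → U7 ← U6
  U2 is a fork here and U2 is conditioned on, so the path is blocked at U2.
Since the path U3 → U7 ← U6 is active, U3 and U6 are not d-separated given {U2, U4, U7}.

No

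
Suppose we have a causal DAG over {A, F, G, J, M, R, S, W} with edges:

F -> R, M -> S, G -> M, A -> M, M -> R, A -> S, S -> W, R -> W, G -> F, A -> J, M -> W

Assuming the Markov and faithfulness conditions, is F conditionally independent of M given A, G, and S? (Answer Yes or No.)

There are 5 undirected paths between F and M; checking each against the conditioning set {A, G, S}:
Path 1: F ← G → M
  G is a fork here and G is conditioned on, so the path is blocked at G.
Path 2: F → R ← M
  R is a collider here and neither R nor any of its descendants is conditioned on, so the collider stays closed — the path is blocked at R.
Path 3: F → R → W ← S ← M
  W is a collider here and neither W nor any of its descendants is conditioned on, so the collider stays closed — the path is blocked at W.
Path 4: F → R → W ← S ← A → M
  W is a collider here and neither W nor any of its descendants is conditioned on, so the collider stays closed — the path is blocked at W.
Path 5: F → R → W ← M
  W is a collider here and neither W nor any of its descendants is conditioned on, so the collider stays closed — the path is blocked at W.
Since every path is blocked, d-separation holds.

Yes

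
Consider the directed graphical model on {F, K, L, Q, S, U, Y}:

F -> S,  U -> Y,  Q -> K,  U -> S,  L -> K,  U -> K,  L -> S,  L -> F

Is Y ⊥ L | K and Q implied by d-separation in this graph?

No

There are 3 undirected paths between Y and L; checking each against the conditioning set {K, Q}:
Path 1: Y ← U → K ← L
  U is a fork and U is not conditioned on; K is a collider and K is conditioned on, which opens it — no node blocks this path, so it is active.
Path 2: Y ← U → S ← L
  S is a collider here and neither S nor any of its descendants is conditioned on, so the collider stays closed — the path is blocked at S.
Path 3: Y ← U → S ← F ← L
  S is a collider here and neither S nor any of its descendants is conditioned on, so the collider stays closed — the path is blocked at S.
Since the path Y ← U → K ← L is active, Y and L are not d-separated given {K, Q}.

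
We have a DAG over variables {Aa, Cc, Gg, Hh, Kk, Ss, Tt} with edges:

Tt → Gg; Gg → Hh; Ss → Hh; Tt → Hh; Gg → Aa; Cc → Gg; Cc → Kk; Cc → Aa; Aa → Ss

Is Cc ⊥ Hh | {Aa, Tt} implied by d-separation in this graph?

No — Cc and Hh are not d-separated given {Aa, Tt}.

There are 6 undirected paths between Cc and Hh; checking each against the conditioning set {Aa, Tt}:
Path 1: Cc → Gg → Hh
  Gg is a chain and Gg is not conditioned on — no node blocks this path, so it is active.
Path 2: Cc → Gg ← Tt → Hh
  Tt is a fork here and Tt is conditioned on, so the path is blocked at Tt.
Path 3: Cc → Gg → Aa → Ss → Hh
  Aa is a chain here and Aa is conditioned on, so the path is blocked at Aa.
Path 4: Cc → Aa → Ss → Hh
  Aa is a chain here and Aa is conditioned on, so the path is blocked at Aa.
Path 5: Cc → Aa ← Gg → Hh
  Aa is a collider and Aa is conditioned on, which opens it; Gg is a fork and Gg is not conditioned on — no node blocks this path, so it is active.
Path 6: Cc → Aa ← Gg ← Tt → Hh
  Tt is a fork here and Tt is conditioned on, so the path is blocked at Tt.
At least one path is unblocked, so d-separation fails.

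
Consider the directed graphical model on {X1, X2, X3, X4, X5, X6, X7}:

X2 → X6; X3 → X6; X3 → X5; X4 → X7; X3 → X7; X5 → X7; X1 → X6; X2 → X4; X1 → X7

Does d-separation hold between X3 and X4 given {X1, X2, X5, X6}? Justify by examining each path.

Yes

We examine all 6 paths between X3 and X4:
Path 1: X3 → X7 ← X1 → X6 ← X2 → X4
  X7 is a collider here and neither X7 nor any of its descendants is conditioned on, so the collider stays closed — the path is blocked at X7.
Path 2: X3 → X7 ← X4
  X7 is a collider here and neither X7 nor any of its descendants is conditioned on, so the collider stays closed — the path is blocked at X7.
Path 3: X3 → X6 ← X2 → X4
  X2 is a fork here and X2 is conditioned on, so the path is blocked at X2.
Path 4: X3 → X6 ← X1 → X7 ← X4
  X1 is a fork here and X1 is conditioned on, so the path is blocked at X1.
Path 5: X3 → X5 → X7 ← X1 → X6 ← X2 → X4
  X5 is a chain here and X5 is conditioned on, so the path is blocked at X5.
Path 6: X3 → X5 → X7 ← X4
  X5 is a chain here and X5 is conditioned on, so the path is blocked at X5.
Every path is blocked, so X3 and X4 are d-separated given {X1, X2, X5, X6}.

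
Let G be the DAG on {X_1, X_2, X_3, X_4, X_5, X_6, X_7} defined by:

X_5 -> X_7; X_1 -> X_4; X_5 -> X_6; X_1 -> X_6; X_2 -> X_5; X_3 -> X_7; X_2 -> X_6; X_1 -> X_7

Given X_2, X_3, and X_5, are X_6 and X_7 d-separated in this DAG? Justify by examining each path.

No — X_6 and X_7 are not d-separated given {X_2, X_3, X_5}.

Enumerating the 3 paths from X_6 to X_7 and testing each for blocking by {X_2, X_3, X_5}:
  1. X_6 ← X_1 → X_7 — X_1:fork[open] ⇒ active
  2. X_6 ← X_5 → X_7 — X_5:fork[blocks] ⇒ blocked
  3. X_6 ← X_2 → X_5 → X_7 — X_2:fork[blocks]; X_5:chain[blocks] ⇒ blocked
At least one path is unblocked, so d-separation fails.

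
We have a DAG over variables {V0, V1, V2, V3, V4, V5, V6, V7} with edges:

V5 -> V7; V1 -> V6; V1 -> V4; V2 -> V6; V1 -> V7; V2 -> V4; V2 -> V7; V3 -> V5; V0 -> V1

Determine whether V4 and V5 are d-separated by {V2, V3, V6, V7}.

No

4 paths connect V4 and V5; each must be blocked for d-separation to hold:
Path 1: V4 ← V1 → V6 ← V2 → V7 ← V5
  V2 is a fork here and V2 is conditioned on, so the path is blocked at V2.
Path 2: V4 ← V1 → V7 ← V5
  V1 is a fork and V1 is not conditioned on; V7 is a collider and V7 is conditioned on, which opens it — no node blocks this path, so it is active.
Path 3: V4 ← V2 → V6 ← V1 → V7 ← V5
  V2 is a fork here and V2 is conditioned on, so the path is blocked at V2.
Path 4: V4 ← V2 → V7 ← V5
  V2 is a fork here and V2 is conditioned on, so the path is blocked at V2.
Since the path V4 ← V1 → V7 ← V5 is active, V4 and V5 are not d-separated given {V2, V3, V6, V7}.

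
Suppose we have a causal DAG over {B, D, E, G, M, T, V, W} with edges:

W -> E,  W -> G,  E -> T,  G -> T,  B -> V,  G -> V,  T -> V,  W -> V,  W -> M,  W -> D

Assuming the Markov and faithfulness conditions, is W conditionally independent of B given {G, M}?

Yes

There are 5 undirected paths between W and B; checking each against the conditioning set {G, M}:
Path 1: W → V ← B
  V is a collider here and neither V nor any of its descendants is conditioned on, so the collider stays closed — the path is blocked at V.
Path 2: W → G → T → V ← B
  G is a chain here and G is conditioned on, so the path is blocked at G.
Path 3: W → G → V ← B
  G is a chain here and G is conditioned on, so the path is blocked at G.
Path 4: W → E → T → V ← B
  V is a collider here and neither V nor any of its descendants is conditioned on, so the collider stays closed — the path is blocked at V.
Path 5: W → E → T ← G → V ← B
  T is a collider here and neither T nor any of its descendants is conditioned on, so the collider stays closed — the path is blocked at T.
Every path is blocked, so W and B are d-separated given {G, M}.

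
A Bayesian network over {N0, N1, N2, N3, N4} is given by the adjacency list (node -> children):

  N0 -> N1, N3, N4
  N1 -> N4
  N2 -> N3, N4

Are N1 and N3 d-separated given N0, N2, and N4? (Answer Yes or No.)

Yes — N1 and N3 are d-separated given {N0, N2, N4}.

Enumerating the 4 paths from N1 to N3 and testing each for blocking by {N0, N2, N4}:
Path 1: N1 ← N0 → N3
  N0 is a fork here and N0 is conditioned on, so the path is blocked at N0.
Path 2: N1 ← N0 → N4 ← N2 → N3
  N0 is a fork here and N0 is conditioned on, so the path is blocked at N0.
Path 3: N1 → N4 ← N0 → N3
  N0 is a fork here and N0 is conditioned on, so the path is blocked at N0.
Path 4: N1 → N4 ← N2 → N3
  N2 is a fork here and N2 is conditioned on, so the path is blocked at N2.
Every path is blocked, so N1 and N3 are d-separated given {N0, N2, N4}.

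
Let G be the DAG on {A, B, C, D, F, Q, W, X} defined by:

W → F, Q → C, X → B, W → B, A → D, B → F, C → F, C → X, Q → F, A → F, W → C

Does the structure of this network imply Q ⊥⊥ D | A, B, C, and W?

Yes — Q and D are d-separated given {A, B, C, W}.

6 paths connect Q and D; each must be blocked for d-separation to hold:
  1. Q → F ← A → D — F:collider[blocks]; A:fork[blocks] ⇒ blocked
  2. Q → C ← W → F ← A → D — C:collider[open]; W:fork[blocks]; F:collider[blocks]; A:fork[blocks] ⇒ blocked
  3. Q → C ← W → B → F ← A → D — C:collider[open]; W:fork[blocks]; B:chain[blocks]; F:collider[blocks]; A:fork[blocks] ⇒ blocked
  4. Q → C → F ← A → D — C:chain[blocks]; F:collider[blocks]; A:fork[blocks] ⇒ blocked
  5. Q → C → X → B ← W → F ← A → D — C:chain[blocks]; X:chain[open]; B:collider[open]; W:fork[blocks]; F:collider[blocks]; A:fork[blocks] ⇒ blocked
  6. Q → C → X → B → F ← A → D — C:chain[blocks]; X:chain[open]; B:chain[blocks]; F:collider[blocks]; A:fork[blocks] ⇒ blocked
All paths are blocked; Q ⊥ D | {A, B, C, W} holds.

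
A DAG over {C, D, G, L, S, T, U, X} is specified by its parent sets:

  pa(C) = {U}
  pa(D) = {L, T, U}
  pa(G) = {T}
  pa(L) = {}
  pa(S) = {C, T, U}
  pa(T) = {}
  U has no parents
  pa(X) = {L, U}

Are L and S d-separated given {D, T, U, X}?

Yes — L and S are d-separated given {D, T, U, X}.

We examine all 6 paths between L and S:
Path 1: L → D ← T → S
  T is a fork here and T is conditioned on, so the path is blocked at T.
Path 2: L → D ← U → S
  U is a fork here and U is conditioned on, so the path is blocked at U.
Path 3: L → D ← U → C → S
  U is a fork here and U is conditioned on, so the path is blocked at U.
Path 4: L → X ← U → D ← T → S
  U is a fork here and U is conditioned on, so the path is blocked at U.
Path 5: L → X ← U → S
  U is a fork here and U is conditioned on, so the path is blocked at U.
Path 6: L → X ← U → C → S
  U is a fork here and U is conditioned on, so the path is blocked at U.
Every path is blocked, so L and S are d-separated given {D, T, U, X}.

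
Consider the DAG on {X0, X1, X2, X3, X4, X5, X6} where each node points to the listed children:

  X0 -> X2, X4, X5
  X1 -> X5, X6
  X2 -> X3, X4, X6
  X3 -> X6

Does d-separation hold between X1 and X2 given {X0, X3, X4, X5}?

There are 4 undirected paths between X1 and X2; checking each against the conditioning set {X0, X3, X4, X5}:
Path 1: X1 → X5 ← X0 → X2
  X0 is a fork here and X0 is conditioned on, so the path is blocked at X0.
Path 2: X1 → X5 ← X0 → X4 ← X2
  X0 is a fork here and X0 is conditioned on, so the path is blocked at X0.
Path 3: X1 → X6 ← X2
  X6 is a collider here and neither X6 nor any of its descendants is conditioned on, so the collider stays closed — the path is blocked at X6.
Path 4: X1 → X6 ← X3 ← X2
  X6 is a collider here and neither X6 nor any of its descendants is conditioned on, so the collider stays closed — the path is blocked at X6.
Since every path is blocked, d-separation holds.

Yes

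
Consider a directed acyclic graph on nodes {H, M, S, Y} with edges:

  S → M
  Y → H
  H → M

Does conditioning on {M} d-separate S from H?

No

There is one path between S and H:
Path 1: S → M ← H
  M is a collider and M is conditioned on, which opens it — no node blocks this path, so it is active.
Since the path S → M ← H is active, S and H are not d-separated given {M}.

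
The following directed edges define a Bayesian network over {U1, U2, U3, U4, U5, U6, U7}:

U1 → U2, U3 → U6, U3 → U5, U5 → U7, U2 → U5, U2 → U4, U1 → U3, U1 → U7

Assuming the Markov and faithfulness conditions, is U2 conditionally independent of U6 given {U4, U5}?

No

4 paths connect U2 and U6; each must be blocked for d-separation to hold:
Path 1: U2 ← U1 → U3 → U6
  U1 is a fork and U1 is not conditioned on; U3 is a chain and U3 is not conditioned on — no node blocks this path, so it is active.
Path 2: U2 ← U1 → U7 ← U5 ← U3 → U6
  U7 is a collider here and neither U7 nor any of its descendants is conditioned on, so the collider stays closed — the path is blocked at U7.
Path 3: U2 → U5 ← U3 → U6
  U5 is a collider and U5 is conditioned on, which opens it; U3 is a fork and U3 is not conditioned on — no node blocks this path, so it is active.
Path 4: U2 → U5 → U7 ← U1 → U3 → U6
  U5 is a chain here and U5 is conditioned on, so the path is blocked at U5.
Because an active path exists, U2 and U6 are not d-separated.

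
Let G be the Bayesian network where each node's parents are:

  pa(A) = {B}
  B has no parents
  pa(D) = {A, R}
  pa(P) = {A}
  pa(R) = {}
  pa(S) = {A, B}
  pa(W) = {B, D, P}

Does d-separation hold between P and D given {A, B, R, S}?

Yes

6 paths connect P and D; each must be blocked for d-separation to hold:
  1. P ← A → S ← B → W ← D — A:fork[blocks]; S:collider[open]; B:fork[blocks]; W:collider[blocks] ⇒ blocked
  2. P ← A ← B → W ← D — A:chain[blocks]; B:fork[blocks]; W:collider[blocks] ⇒ blocked
  3. P ← A → D — A:fork[blocks] ⇒ blocked
  4. P → W ← B → A → D — W:collider[blocks]; B:fork[blocks]; A:chain[blocks] ⇒ blocked
  5. P → W ← B → S ← A → D — W:collider[blocks]; B:fork[blocks]; S:collider[open]; A:fork[blocks] ⇒ blocked
  6. P → W ← D — W:collider[blocks] ⇒ blocked
All paths are blocked; P ⊥ D | {A, B, R, S} holds.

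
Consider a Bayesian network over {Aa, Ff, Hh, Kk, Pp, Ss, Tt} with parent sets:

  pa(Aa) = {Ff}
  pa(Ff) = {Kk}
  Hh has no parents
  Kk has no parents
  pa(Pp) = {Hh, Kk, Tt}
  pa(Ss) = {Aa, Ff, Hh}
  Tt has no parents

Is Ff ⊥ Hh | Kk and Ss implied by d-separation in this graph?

We examine all 3 paths between Ff and Hh:
  1. Ff → Ss ← Hh — Ss:collider[open] ⇒ active
  2. Ff ← Kk → Pp ← Hh — Kk:fork[blocks]; Pp:collider[blocks] ⇒ blocked
  3. Ff → Aa → Ss ← Hh — Aa:chain[open]; Ss:collider[open] ⇒ active
Because an active path exists, Ff and Hh are not d-separated.

No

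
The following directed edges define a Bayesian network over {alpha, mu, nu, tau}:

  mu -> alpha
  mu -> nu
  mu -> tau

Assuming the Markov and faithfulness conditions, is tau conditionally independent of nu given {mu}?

There is one path between tau and nu:
Path 1: tau ← mu → nu
  mu is a fork here and mu is conditioned on, so the path is blocked at mu.
All paths are blocked; tau ⊥ nu | {mu} holds.

Yes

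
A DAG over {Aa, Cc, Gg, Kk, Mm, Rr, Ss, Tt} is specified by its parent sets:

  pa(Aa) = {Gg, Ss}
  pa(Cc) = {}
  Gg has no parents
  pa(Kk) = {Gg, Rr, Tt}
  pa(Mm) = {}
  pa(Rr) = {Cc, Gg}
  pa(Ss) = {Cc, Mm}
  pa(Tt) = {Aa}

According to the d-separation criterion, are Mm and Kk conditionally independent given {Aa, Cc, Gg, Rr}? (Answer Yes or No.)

Enumerating the 6 paths from Mm to Kk and testing each for blocking by {Aa, Cc, Gg, Rr}:
Path 1: Mm → Ss → Aa → Tt → Kk
  Aa is a chain here and Aa is conditioned on, so the path is blocked at Aa.
Path 2: Mm → Ss → Aa ← Gg → Kk
  Gg is a fork here and Gg is conditioned on, so the path is blocked at Gg.
Path 3: Mm → Ss → Aa ← Gg → Rr → Kk
  Gg is a fork here and Gg is conditioned on, so the path is blocked at Gg.
Path 4: Mm → Ss ← Cc → Rr → Kk
  Cc is a fork here and Cc is conditioned on, so the path is blocked at Cc.
Path 5: Mm → Ss ← Cc → Rr ← Gg → Kk
  Cc is a fork here and Cc is conditioned on, so the path is blocked at Cc.
Path 6: Mm → Ss ← Cc → Rr ← Gg → Aa → Tt → Kk
  Cc is a fork here and Cc is conditioned on, so the path is blocked at Cc.
Since every path is blocked, d-separation holds.

Yes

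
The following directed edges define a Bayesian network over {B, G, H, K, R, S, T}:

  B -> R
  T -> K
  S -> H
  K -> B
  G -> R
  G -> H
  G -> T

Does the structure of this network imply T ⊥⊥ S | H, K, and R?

There are 2 undirected paths between T and S; checking each against the conditioning set {H, K, R}:
Path 1: T → K → B → R ← G → H ← S
  K is a chain here and K is conditioned on, so the path is blocked at K.
Path 2: T ← G → H ← S
  G is a fork and G is not conditioned on; H is a collider and H is conditioned on, which opens it — no node blocks this path, so it is active.
Since the path T ← G → H ← S is active, T and S are not d-separated given {H, K, R}.

No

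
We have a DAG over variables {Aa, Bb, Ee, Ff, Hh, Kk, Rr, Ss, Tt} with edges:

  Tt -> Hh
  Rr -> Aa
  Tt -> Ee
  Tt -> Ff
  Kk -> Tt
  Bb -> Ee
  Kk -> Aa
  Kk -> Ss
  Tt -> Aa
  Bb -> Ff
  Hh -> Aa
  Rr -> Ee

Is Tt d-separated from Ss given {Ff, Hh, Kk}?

Yes

We examine all 5 paths between Tt and Ss:
Path 1: Tt → Ff ← Bb → Ee ← Rr → Aa ← Kk → Ss
  Ee is a collider here and neither Ee nor any of its descendants is conditioned on, so the collider stays closed — the path is blocked at Ee.
Path 2: Tt → Ee ← Rr → Aa ← Kk → Ss
  Ee is a collider here and neither Ee nor any of its descendants is conditioned on, so the collider stays closed — the path is blocked at Ee.
Path 3: Tt → Hh → Aa ← Kk → Ss
  Hh is a chain here and Hh is conditioned on, so the path is blocked at Hh.
Path 4: Tt → Aa ← Kk → Ss
  Aa is a collider here and neither Aa nor any of its descendants is conditioned on, so the collider stays closed — the path is blocked at Aa.
Path 5: Tt ← Kk → Ss
  Kk is a fork here and Kk is conditioned on, so the path is blocked at Kk.
Every path is blocked, so Tt and Ss are d-separated given {Ff, Hh, Kk}.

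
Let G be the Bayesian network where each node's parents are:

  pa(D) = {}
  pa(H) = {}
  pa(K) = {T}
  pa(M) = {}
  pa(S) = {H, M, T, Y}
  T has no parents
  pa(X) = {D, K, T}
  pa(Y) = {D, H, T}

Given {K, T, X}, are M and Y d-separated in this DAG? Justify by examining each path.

Enumerating the 5 paths from M to Y and testing each for blocking by {K, T, X}:
Path 1: M → S ← H → Y
  S is a collider here and neither S nor any of its descendants is conditioned on, so the collider stays closed — the path is blocked at S.
Path 2: M → S ← T → K → X ← D → Y
  S is a collider here and neither S nor any of its descendants is conditioned on, so the collider stays closed — the path is blocked at S.
Path 3: M → S ← T → X ← D → Y
  S is a collider here and neither S nor any of its descendants is conditioned on, so the collider stays closed — the path is blocked at S.
Path 4: M → S ← T → Y
  S is a collider here and neither S nor any of its descendants is conditioned on, so the collider stays closed — the path is blocked at S.
Path 5: M → S ← Y
  S is a collider here and neither S nor any of its descendants is conditioned on, so the collider stays closed — the path is blocked at S.
All paths are blocked; M ⊥ Y | {K, T, X} holds.

Yes — M and Y are d-separated given {K, T, X}.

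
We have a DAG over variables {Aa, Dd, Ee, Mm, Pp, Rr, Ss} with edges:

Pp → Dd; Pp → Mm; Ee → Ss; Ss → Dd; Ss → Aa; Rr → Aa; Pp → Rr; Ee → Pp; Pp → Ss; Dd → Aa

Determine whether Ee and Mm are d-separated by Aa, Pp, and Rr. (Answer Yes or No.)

Yes

Enumerating the 6 paths from Ee to Mm and testing each for blocking by {Aa, Pp, Rr}:
Path 1: Ee → Ss → Aa ← Rr ← Pp → Mm
  Rr is a chain here and Rr is conditioned on, so the path is blocked at Rr.
Path 2: Ee → Ss → Aa ← Dd ← Pp → Mm
  Pp is a fork here and Pp is conditioned on, so the path is blocked at Pp.
Path 3: Ee → Ss ← Pp → Mm
  Pp is a fork here and Pp is conditioned on, so the path is blocked at Pp.
Path 4: Ee → Ss → Dd → Aa ← Rr ← Pp → Mm
  Rr is a chain here and Rr is conditioned on, so the path is blocked at Rr.
Path 5: Ee → Ss → Dd ← Pp → Mm
  Pp is a fork here and Pp is conditioned on, so the path is blocked at Pp.
Path 6: Ee → Pp → Mm
  Pp is a chain here and Pp is conditioned on, so the path is blocked at Pp.
Since every path is blocked, d-separation holds.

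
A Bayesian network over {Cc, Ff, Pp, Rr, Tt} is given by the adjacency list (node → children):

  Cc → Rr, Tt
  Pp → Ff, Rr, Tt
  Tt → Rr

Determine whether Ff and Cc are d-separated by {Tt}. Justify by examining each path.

4 paths connect Ff and Cc; each must be blocked for d-separation to hold:
  1. Ff ← Pp → Rr ← Cc — Pp:fork[open]; Rr:collider[blocks] ⇒ blocked
  2. Ff ← Pp → Rr ← Tt ← Cc — Pp:fork[open]; Rr:collider[blocks]; Tt:chain[blocks] ⇒ blocked
  3. Ff ← Pp → Tt ← Cc — Pp:fork[open]; Tt:collider[open] ⇒ active
  4. Ff ← Pp → Tt → Rr ← Cc — Pp:fork[open]; Tt:chain[blocks]; Rr:collider[blocks] ⇒ blocked
Because an active path exists, Ff and Cc are not d-separated.

No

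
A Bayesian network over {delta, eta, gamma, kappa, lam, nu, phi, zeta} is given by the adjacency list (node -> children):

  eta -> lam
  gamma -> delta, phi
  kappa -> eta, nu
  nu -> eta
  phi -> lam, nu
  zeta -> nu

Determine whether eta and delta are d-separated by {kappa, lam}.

No

There are 3 undirected paths between eta and delta; checking each against the conditioning set {kappa, lam}:
Path 1: eta ← kappa → nu ← phi ← gamma → delta
  kappa is a fork here and kappa is conditioned on, so the path is blocked at kappa.
Path 2: eta → lam ← phi ← gamma → delta
  lam is a collider and lam is conditioned on, which opens it; phi is a chain and phi is not conditioned on; gamma is a fork and gamma is not conditioned on — no node blocks this path, so it is active.
Path 3: eta ← nu ← phi ← gamma → delta
  nu is a chain and nu is not conditioned on; phi is a chain and phi is not conditioned on; gamma is a fork and gamma is not conditioned on — no node blocks this path, so it is active.
At least one path is unblocked, so d-separation fails.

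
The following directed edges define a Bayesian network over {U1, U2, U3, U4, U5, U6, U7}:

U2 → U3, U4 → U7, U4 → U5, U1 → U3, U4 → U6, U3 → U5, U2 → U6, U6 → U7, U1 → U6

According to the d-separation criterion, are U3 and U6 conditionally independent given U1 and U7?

No — U3 and U6 are not d-separated given {U1, U7}.

Enumerating the 4 paths from U3 to U6 and testing each for blocking by {U1, U7}:
Path 1: U3 → U5 ← U4 → U6
  U5 is a collider here and neither U5 nor any of its descendants is conditioned on, so the collider stays closed — the path is blocked at U5.
Path 2: U3 → U5 ← U4 → U7 ← U6
  U5 is a collider here and neither U5 nor any of its descendants is conditioned on, so the collider stays closed — the path is blocked at U5.
Path 3: U3 ← U1 → U6
  U1 is a fork here and U1 is conditioned on, so the path is blocked at U1.
Path 4: U3 ← U2 → U6
  U2 is a fork and U2 is not conditioned on — no node blocks this path, so it is active.
Since the path U3 ← U2 → U6 is active, U3 and U6 are not d-separated given {U1, U7}.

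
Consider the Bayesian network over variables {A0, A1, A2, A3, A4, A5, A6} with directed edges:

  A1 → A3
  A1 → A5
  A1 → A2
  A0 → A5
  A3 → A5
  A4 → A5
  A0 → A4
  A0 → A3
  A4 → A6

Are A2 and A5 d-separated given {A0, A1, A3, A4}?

4 paths connect A2 and A5; each must be blocked for d-separation to hold:
Path 1: A2 ← A1 → A3 → A5
  A1 is a fork here and A1 is conditioned on, so the path is blocked at A1.
Path 2: A2 ← A1 → A3 ← A0 → A4 → A5
  A1 is a fork here and A1 is conditioned on, so the path is blocked at A1.
Path 3: A2 ← A1 → A3 ← A0 → A5
  A1 is a fork here and A1 is conditioned on, so the path is blocked at A1.
Path 4: A2 ← A1 → A5
  A1 is a fork here and A1 is conditioned on, so the path is blocked at A1.
Every path is blocked, so A2 and A5 are d-separated given {A0, A1, A3, A4}.

Yes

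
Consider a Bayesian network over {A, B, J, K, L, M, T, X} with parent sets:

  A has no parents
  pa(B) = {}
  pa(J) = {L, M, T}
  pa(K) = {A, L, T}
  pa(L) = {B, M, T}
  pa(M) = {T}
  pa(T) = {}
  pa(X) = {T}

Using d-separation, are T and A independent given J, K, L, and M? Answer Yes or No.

There are 6 undirected paths between T and A; checking each against the conditioning set {J, K, L, M}:
  1. T → L → K ← A — L:chain[blocks]; K:collider[open] ⇒ blocked
  2. T → K ← A — K:collider[open] ⇒ active
  3. T → J ← L → K ← A — J:collider[open]; L:fork[blocks]; K:collider[open] ⇒ blocked
  4. T → J ← M → L → K ← A — J:collider[open]; M:fork[blocks]; L:chain[blocks]; K:collider[open] ⇒ blocked
  5. T → M → L → K ← A — M:chain[blocks]; L:chain[blocks]; K:collider[open] ⇒ blocked
  6. T → M → J ← L → K ← A — M:chain[blocks]; J:collider[open]; L:fork[blocks]; K:collider[open] ⇒ blocked
Because an active path exists, T and A are not d-separated.

No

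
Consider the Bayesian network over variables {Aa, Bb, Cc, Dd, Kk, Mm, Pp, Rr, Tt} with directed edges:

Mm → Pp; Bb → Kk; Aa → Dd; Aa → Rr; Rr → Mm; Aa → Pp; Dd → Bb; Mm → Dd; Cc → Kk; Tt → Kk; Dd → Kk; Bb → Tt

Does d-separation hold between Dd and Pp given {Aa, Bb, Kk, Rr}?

We examine all 4 paths between Dd and Pp:
  1. Dd ← Mm → Pp — Mm:fork[open] ⇒ active
  2. Dd ← Mm ← Rr ← Aa → Pp — Mm:chain[open]; Rr:chain[blocks]; Aa:fork[blocks] ⇒ blocked
  3. Dd ← Aa → Pp — Aa:fork[blocks] ⇒ blocked
  4. Dd ← Aa → Rr → Mm → Pp — Aa:fork[blocks]; Rr:chain[blocks]; Mm:chain[open] ⇒ blocked
Because an active path exists, Dd and Pp are not d-separated.

No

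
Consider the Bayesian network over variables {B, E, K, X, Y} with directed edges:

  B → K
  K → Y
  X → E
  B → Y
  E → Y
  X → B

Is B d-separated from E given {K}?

Enumerating the 3 paths from B to E and testing each for blocking by {K}:
  1. B → K → Y ← E — K:chain[blocks]; Y:collider[blocks] ⇒ blocked
  2. B → Y ← E — Y:collider[blocks] ⇒ blocked
  3. B ← X → E — X:fork[open] ⇒ active
At least one path is unblocked, so d-separation fails.

No — B and E are not d-separated given {K}.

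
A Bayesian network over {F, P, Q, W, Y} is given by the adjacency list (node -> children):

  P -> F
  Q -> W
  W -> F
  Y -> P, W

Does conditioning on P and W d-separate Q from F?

Yes

Enumerating the 2 paths from Q to F and testing each for blocking by {P, W}:
Path 1: Q → W → F
  W is a chain here and W is conditioned on, so the path is blocked at W.
Path 2: Q → W ← Y → P → F
  P is a chain here and P is conditioned on, so the path is blocked at P.
All paths are blocked; Q ⊥ F | {P, W} holds.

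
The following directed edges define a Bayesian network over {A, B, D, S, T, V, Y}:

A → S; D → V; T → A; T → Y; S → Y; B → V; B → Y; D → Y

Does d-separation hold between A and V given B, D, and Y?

There are 4 undirected paths between A and V; checking each against the conditioning set {B, D, Y}:
Path 1: A → S → Y ← B → V
  B is a fork here and B is conditioned on, so the path is blocked at B.
Path 2: A → S → Y ← D → V
  D is a fork here and D is conditioned on, so the path is blocked at D.
Path 3: A ← T → Y ← B → V
  B is a fork here and B is conditioned on, so the path is blocked at B.
Path 4: A ← T → Y ← D → V
  D is a fork here and D is conditioned on, so the path is blocked at D.
All paths are blocked; A ⊥ V | {B, D, Y} holds.

Yes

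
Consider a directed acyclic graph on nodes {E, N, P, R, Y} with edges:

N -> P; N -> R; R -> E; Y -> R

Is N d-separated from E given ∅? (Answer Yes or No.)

No

The only undirected path from N to E is:
Path 1: N → R → E
  R is a chain and R is not conditioned on — no node blocks this path, so it is active.
At least one path is unblocked, so d-separation fails.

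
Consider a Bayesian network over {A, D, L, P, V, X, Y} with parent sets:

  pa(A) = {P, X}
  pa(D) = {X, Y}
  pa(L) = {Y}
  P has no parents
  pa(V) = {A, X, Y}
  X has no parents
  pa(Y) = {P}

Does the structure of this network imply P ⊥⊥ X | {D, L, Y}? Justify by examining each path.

Yes

6 paths connect P and X; each must be blocked for d-separation to hold:
  1. P → A → V ← X — A:chain[open]; V:collider[blocks] ⇒ blocked
  2. P → A → V ← Y → D ← X — A:chain[open]; V:collider[blocks]; Y:fork[blocks]; D:collider[open] ⇒ blocked
  3. P → A ← X — A:collider[blocks] ⇒ blocked
  4. P → Y → V ← A ← X — Y:chain[blocks]; V:collider[blocks]; A:chain[open] ⇒ blocked
  5. P → Y → V ← X — Y:chain[blocks]; V:collider[blocks] ⇒ blocked
  6. P → Y → D ← X — Y:chain[blocks]; D:collider[open] ⇒ blocked
All paths are blocked; P ⊥ X | {D, L, Y} holds.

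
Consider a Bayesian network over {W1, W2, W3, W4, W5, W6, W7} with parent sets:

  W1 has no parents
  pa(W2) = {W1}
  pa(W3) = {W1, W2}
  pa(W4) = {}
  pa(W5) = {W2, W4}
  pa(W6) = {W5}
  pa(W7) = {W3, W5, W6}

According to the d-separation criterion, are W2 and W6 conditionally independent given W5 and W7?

No

We examine all 6 paths between W2 and W6:
  1. W2 → W3 → W7 ← W6 — W3:chain[open]; W7:collider[open] ⇒ active
  2. W2 → W3 → W7 ← W5 → W6 — W3:chain[open]; W7:collider[open]; W5:fork[blocks] ⇒ blocked
  3. W2 ← W1 → W3 → W7 ← W6 — W1:fork[open]; W3:chain[open]; W7:collider[open] ⇒ active
  4. W2 ← W1 → W3 → W7 ← W5 → W6 — W1:fork[open]; W3:chain[open]; W7:collider[open]; W5:fork[blocks] ⇒ blocked
  5. W2 → W5 → W7 ← W6 — W5:chain[blocks]; W7:collider[open] ⇒ blocked
  6. W2 → W5 → W6 — W5:chain[blocks] ⇒ blocked
Because an active path exists, W2 and W6 are not d-separated.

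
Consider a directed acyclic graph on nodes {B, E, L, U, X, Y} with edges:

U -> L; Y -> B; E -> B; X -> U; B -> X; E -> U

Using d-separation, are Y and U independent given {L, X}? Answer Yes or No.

We examine all 2 paths between Y and U:
  1. Y → B ← E → U — B:collider[open]; E:fork[open] ⇒ active
  2. Y → B → X → U — B:chain[open]; X:chain[blocks] ⇒ blocked
At least one path is unblocked, so d-separation fails.

No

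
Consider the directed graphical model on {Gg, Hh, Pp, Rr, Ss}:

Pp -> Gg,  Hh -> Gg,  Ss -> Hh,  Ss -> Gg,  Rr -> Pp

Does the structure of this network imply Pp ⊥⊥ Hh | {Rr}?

Yes

2 paths connect Pp and Hh; each must be blocked for d-separation to hold:
Path 1: Pp → Gg ← Ss → Hh
  Gg is a collider here and neither Gg nor any of its descendants is conditioned on, so the collider stays closed — the path is blocked at Gg.
Path 2: Pp → Gg ← Hh
  Gg is a collider here and neither Gg nor any of its descendants is conditioned on, so the collider stays closed — the path is blocked at Gg.
Since every path is blocked, d-separation holds.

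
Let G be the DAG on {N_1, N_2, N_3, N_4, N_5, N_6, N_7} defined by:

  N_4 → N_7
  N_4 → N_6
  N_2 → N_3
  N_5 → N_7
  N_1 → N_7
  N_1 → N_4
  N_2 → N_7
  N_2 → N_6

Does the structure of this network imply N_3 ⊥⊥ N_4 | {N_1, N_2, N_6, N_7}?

Yes — N_3 and N_4 are d-separated given {N_1, N_2, N_6, N_7}.

Enumerating the 3 paths from N_3 to N_4 and testing each for blocking by {N_1, N_2, N_6, N_7}:
  1. N_3 ← N_2 → N_7 ← N_4 — N_2:fork[blocks]; N_7:collider[open] ⇒ blocked
  2. N_3 ← N_2 → N_7 ← N_1 → N_4 — N_2:fork[blocks]; N_7:collider[open]; N_1:fork[blocks] ⇒ blocked
  3. N_3 ← N_2 → N_6 ← N_4 — N_2:fork[blocks]; N_6:collider[open] ⇒ blocked
Every path is blocked, so N_3 and N_4 are d-separated given {N_1, N_2, N_6, N_7}.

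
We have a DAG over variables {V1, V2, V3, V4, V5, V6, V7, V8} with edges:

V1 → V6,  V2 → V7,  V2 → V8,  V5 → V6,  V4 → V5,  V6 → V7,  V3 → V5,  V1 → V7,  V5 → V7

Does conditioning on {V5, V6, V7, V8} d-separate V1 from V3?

Yes — V1 and V3 are d-separated given {V5, V6, V7, V8}.

4 paths connect V1 and V3; each must be blocked for d-separation to hold:
Path 1: V1 → V6 ← V5 ← V3
  V5 is a chain here and V5 is conditioned on, so the path is blocked at V5.
Path 2: V1 → V6 → V7 ← V5 ← V3
  V6 is a chain here and V6 is conditioned on, so the path is blocked at V6.
Path 3: V1 → V7 ← V6 ← V5 ← V3
  V6 is a chain here and V6 is conditioned on, so the path is blocked at V6.
Path 4: V1 → V7 ← V5 ← V3
  V5 is a chain here and V5 is conditioned on, so the path is blocked at V5.
Since every path is blocked, d-separation holds.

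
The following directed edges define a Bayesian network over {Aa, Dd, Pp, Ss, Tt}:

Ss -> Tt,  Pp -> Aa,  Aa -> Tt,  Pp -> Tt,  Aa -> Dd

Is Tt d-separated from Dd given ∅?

No

There are 2 undirected paths between Tt and Dd; checking each against the conditioning set ∅:
Path 1: Tt ← Pp → Aa → Dd
  Pp is a fork and Pp is not conditioned on; Aa is a chain and Aa is not conditioned on — no node blocks this path, so it is active.
Path 2: Tt ← Aa → Dd
  Aa is a fork and Aa is not conditioned on — no node blocks this path, so it is active.
At least one path is unblocked, so d-separation fails.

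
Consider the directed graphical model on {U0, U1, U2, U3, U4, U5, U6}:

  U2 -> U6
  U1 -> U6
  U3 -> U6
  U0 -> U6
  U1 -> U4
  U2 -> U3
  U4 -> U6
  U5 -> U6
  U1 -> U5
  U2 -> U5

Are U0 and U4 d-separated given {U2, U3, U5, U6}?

Enumerating the 5 paths from U0 to U4 and testing each for blocking by {U2, U3, U5, U6}:
  1. U0 → U6 ← U1 → U4 — U6:collider[open]; U1:fork[open] ⇒ active
  2. U0 → U6 ← U2 → U5 ← U1 → U4 — U6:collider[open]; U2:fork[blocks]; U5:collider[open]; U1:fork[open] ⇒ blocked
  3. U0 → U6 ← U3 ← U2 → U5 ← U1 → U4 — U6:collider[open]; U3:chain[blocks]; U2:fork[blocks]; U5:collider[open]; U1:fork[open] ⇒ blocked
  4. U0 → U6 ← U4 — U6:collider[open] ⇒ active
  5. U0 → U6 ← U5 ← U1 → U4 — U6:collider[open]; U5:chain[blocks]; U1:fork[open] ⇒ blocked
Because an active path exists, U0 and U4 are not d-separated.

No — U0 and U4 are not d-separated given {U2, U3, U5, U6}.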